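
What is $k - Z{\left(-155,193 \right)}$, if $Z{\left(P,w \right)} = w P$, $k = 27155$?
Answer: $57070$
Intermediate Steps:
$Z{\left(P,w \right)} = P w$
$k - Z{\left(-155,193 \right)} = 27155 - \left(-155\right) 193 = 27155 - -29915 = 27155 + 29915 = 57070$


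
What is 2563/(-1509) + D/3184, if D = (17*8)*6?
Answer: -433078/300291 ≈ -1.4422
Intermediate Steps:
D = 816 (D = 136*6 = 816)
2563/(-1509) + D/3184 = 2563/(-1509) + 816/3184 = 2563*(-1/1509) + 816*(1/3184) = -2563/1509 + 51/199 = -433078/300291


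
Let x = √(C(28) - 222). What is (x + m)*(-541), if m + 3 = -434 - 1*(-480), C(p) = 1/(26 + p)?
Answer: -23263 - 541*I*√71922/18 ≈ -23263.0 - 8060.4*I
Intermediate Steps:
m = 43 (m = -3 + (-434 - 1*(-480)) = -3 + (-434 + 480) = -3 + 46 = 43)
x = I*√71922/18 (x = √(1/(26 + 28) - 222) = √(1/54 - 222) = √(-11987/54) = I*√71922/18 ≈ 14.899*I)
(x + m)*(-541) = (I*√71922/18 + 43)*(-541) = (43 + I*√71922/18)*(-541) = -23263 - 541*I*√71922/18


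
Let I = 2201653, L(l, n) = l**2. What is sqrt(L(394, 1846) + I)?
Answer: sqrt(2356889) ≈ 1535.2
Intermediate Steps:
sqrt(L(394, 1846) + I) = sqrt(394**2 + 2201653) = sqrt(155236 + 2201653) = sqrt(2356889)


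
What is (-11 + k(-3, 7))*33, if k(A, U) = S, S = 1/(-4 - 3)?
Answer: -2574/7 ≈ -367.71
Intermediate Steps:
S = -⅐ (S = 1/(-7) = -⅐ ≈ -0.14286)
k(A, U) = -⅐
(-11 + k(-3, 7))*33 = (-11 - ⅐)*33 = -78/7*33 = -2574/7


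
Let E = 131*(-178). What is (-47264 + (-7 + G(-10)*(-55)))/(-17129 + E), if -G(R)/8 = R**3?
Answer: 487271/40447 ≈ 12.047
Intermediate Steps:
G(R) = -8*R**3
E = -23318
(-47264 + (-7 + G(-10)*(-55)))/(-17129 + E) = (-47264 + (-7 - 8*(-10)**3*(-55)))/(-17129 - 23318) = (-47264 + (-7 - 8*(-1000)*(-55)))/(-40447) = (-47264 + (-7 + 8000*(-55)))*(-1/40447) = (-47264 + (-7 - 440000))*(-1/40447) = (-47264 - 440007)*(-1/40447) = -487271*(-1/40447) = 487271/40447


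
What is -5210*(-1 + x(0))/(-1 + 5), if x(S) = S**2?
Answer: 2605/2 ≈ 1302.5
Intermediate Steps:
-5210*(-1 + x(0))/(-1 + 5) = -5210*(-1 + 0**2)/(-1 + 5) = -5210*(-1 + 0)/4 = -5210*(-1*1/4) = -5210*(-1)/4 = -2605*(-1/2) = 2605/2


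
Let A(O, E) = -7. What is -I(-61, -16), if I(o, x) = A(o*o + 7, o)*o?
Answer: -427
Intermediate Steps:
I(o, x) = -7*o
-I(-61, -16) = -(-7)*(-61) = -1*427 = -427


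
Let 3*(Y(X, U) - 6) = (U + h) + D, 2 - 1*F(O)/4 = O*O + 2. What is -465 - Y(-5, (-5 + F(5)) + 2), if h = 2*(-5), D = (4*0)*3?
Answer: -1300/3 ≈ -433.33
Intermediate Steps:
D = 0 (D = 0*3 = 0)
h = -10
F(O) = -4*O**2 (F(O) = 8 - 4*(O*O + 2) = 8 - 4*(O**2 + 2) = 8 - 4*(2 + O**2) = 8 + (-8 - 4*O**2) = -4*O**2)
Y(X, U) = 8/3 + U/3 (Y(X, U) = 6 + ((U - 10) + 0)/3 = 6 + ((-10 + U) + 0)/3 = 6 + (-10 + U)/3 = 6 + (-10/3 + U/3) = 8/3 + U/3)
-465 - Y(-5, (-5 + F(5)) + 2) = -465 - (8/3 + ((-5 - 4*5**2) + 2)/3) = -465 - (8/3 + ((-5 - 4*25) + 2)/3) = -465 - (8/3 + ((-5 - 100) + 2)/3) = -465 - (8/3 + (-105 + 2)/3) = -465 - (8/3 + (1/3)*(-103)) = -465 - (8/3 - 103/3) = -465 - 1*(-95/3) = -465 + 95/3 = -1300/3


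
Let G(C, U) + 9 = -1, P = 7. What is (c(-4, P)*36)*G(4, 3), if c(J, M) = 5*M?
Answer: -12600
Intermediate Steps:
G(C, U) = -10 (G(C, U) = -9 - 1 = -10)
(c(-4, P)*36)*G(4, 3) = ((5*7)*36)*(-10) = (35*36)*(-10) = 1260*(-10) = -12600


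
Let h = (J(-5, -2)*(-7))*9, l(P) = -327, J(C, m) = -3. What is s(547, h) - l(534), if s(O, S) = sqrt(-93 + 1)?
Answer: 327 + 2*I*sqrt(23) ≈ 327.0 + 9.5917*I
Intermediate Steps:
h = 189 (h = -3*(-7)*9 = 21*9 = 189)
s(O, S) = 2*I*sqrt(23) (s(O, S) = sqrt(-92) = 2*I*sqrt(23))
s(547, h) - l(534) = 2*I*sqrt(23) - 1*(-327) = 2*I*sqrt(23) + 327 = 327 + 2*I*sqrt(23)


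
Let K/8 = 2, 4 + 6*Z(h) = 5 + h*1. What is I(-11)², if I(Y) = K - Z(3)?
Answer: 2116/9 ≈ 235.11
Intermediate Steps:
Z(h) = ⅙ + h/6 (Z(h) = -⅔ + (5 + h*1)/6 = -⅔ + (5 + h)/6 = -⅔ + (⅚ + h/6) = ⅙ + h/6)
K = 16 (K = 8*2 = 16)
I(Y) = 46/3 (I(Y) = 16 - (⅙ + (⅙)*3) = 16 - (⅙ + ½) = 16 - 1*⅔ = 16 - ⅔ = 46/3)
I(-11)² = (46/3)² = 2116/9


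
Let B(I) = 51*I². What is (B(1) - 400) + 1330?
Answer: 981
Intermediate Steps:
(B(1) - 400) + 1330 = (51*1² - 400) + 1330 = (51*1 - 400) + 1330 = (51 - 400) + 1330 = -349 + 1330 = 981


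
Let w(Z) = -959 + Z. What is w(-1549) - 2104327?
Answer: -2106835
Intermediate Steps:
w(-1549) - 2104327 = (-959 - 1549) - 2104327 = -2508 - 2104327 = -2106835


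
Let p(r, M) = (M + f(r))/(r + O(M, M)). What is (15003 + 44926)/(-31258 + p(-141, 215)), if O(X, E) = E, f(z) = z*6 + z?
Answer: -2217373/1156932 ≈ -1.9166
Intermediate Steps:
f(z) = 7*z (f(z) = 6*z + z = 7*z)
p(r, M) = (M + 7*r)/(M + r) (p(r, M) = (M + 7*r)/(r + M) = (M + 7*r)/(M + r))
(15003 + 44926)/(-31258 + p(-141, 215)) = (15003 + 44926)/(-31258 + (215 + 7*(-141))/(215 - 141)) = 59929/(-31258 + (215 - 987)/74) = 59929/(-31258 + (1/74)*(-772)) = 59929/(-31258 - 386/37) = 59929/(-1156932/37) = 59929*(-37/1156932) = -2217373/1156932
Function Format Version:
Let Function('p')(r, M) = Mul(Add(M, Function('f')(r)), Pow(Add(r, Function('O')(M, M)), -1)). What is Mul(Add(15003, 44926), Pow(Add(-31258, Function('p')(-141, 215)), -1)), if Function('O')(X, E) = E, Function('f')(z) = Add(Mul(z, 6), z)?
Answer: Rational(-2217373, 1156932) ≈ -1.9166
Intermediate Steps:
Function('f')(z) = Mul(7, z) (Function('f')(z) = Add(Mul(6, z), z) = Mul(7, z))
Function('p')(r, M) = Mul(Pow(Add(M, r), -1), Add(M, Mul(7, r))) (Function('p')(r, M) = Mul(Add(M, Mul(7, r)), Pow(Add(r, M), -1)) = Mul(Add(M, Mul(7, r)), Pow(Add(M, r), -1)) = Mul(Pow(Add(M, r), -1), Add(M, Mul(7, r))))
Mul(Add(15003, 44926), Pow(Add(-31258, Function('p')(-141, 215)), -1)) = Mul(Add(15003, 44926), Pow(Add(-31258, Mul(Pow(Add(215, -141), -1), Add(215, Mul(7, -141)))), -1)) = Mul(59929, Pow(Add(-31258, Mul(Pow(74, -1), Add(215, -987))), -1)) = Mul(59929, Pow(Add(-31258, Mul(Rational(1, 74), -772)), -1)) = Mul(59929, Pow(Add(-31258, Rational(-386, 37)), -1)) = Mul(59929, Pow(Rational(-1156932, 37), -1)) = Mul(59929, Rational(-37, 1156932)) = Rational(-2217373, 1156932)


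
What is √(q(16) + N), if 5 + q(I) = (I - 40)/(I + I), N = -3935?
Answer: I*√15763/2 ≈ 62.775*I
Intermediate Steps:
q(I) = -5 + (-40 + I)/(2*I) (q(I) = -5 + (I - 40)/(I + I) = -5 + (-40 + I)/((2*I)) = -5 + (-40 + I)*(1/(2*I)) = -5 + (-40 + I)/(2*I))
√(q(16) + N) = √((-9/2 - 20/16) - 3935) = √((-9/2 - 20*1/16) - 3935) = √((-9/2 - 5/4) - 3935) = √(-23/4 - 3935) = √(-15763/4) = I*√15763/2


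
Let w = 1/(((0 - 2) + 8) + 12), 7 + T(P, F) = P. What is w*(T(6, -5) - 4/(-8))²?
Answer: 1/72 ≈ 0.013889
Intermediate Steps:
T(P, F) = -7 + P
w = 1/18 (w = 1/((-2 + 8) + 12) = 1/(6 + 12) = 1/18 ≈ 0.055556)
w*(T(6, -5) - 4/(-8))² = ((-7 + 6) - 4/(-8))²/18 = (-1 - 4*(-⅛))²/18 = (-1 + ½)²/18 = (-½)²/18 = (1/18)*(¼) = 1/72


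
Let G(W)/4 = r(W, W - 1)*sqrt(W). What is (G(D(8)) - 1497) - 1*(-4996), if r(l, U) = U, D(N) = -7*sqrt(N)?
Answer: 3499 + I*2**(3/4)*sqrt(7)*(-4 - 56*sqrt(2)) ≈ 3499.0 - 370.19*I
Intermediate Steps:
G(W) = 4*sqrt(W)*(-1 + W) (G(W) = 4*((W - 1)*sqrt(W)) = 4*((-1 + W)*sqrt(W)) = 4*(sqrt(W)*(-1 + W)) = 4*sqrt(W)*(-1 + W))
(G(D(8)) - 1497) - 1*(-4996) = (4*sqrt(-14*sqrt(2))*(-1 - 14*sqrt(2)) - 1497) - 1*(-4996) = (4*sqrt(-14*sqrt(2))*(-1 - 14*sqrt(2)) - 1497) + 4996 = (4*(I*2**(3/4)*sqrt(7))*(-1 - 14*sqrt(2)) - 1497) + 4996 = (4*I*2**(3/4)*sqrt(7)*(-1 - 14*sqrt(2)) - 1497) + 4996 = (-1497 + 4*I*2**(3/4)*sqrt(7)*(-1 - 14*sqrt(2))) + 4996 = 3499 + 4*I*2**(3/4)*sqrt(7)*(-1 - 14*sqrt(2))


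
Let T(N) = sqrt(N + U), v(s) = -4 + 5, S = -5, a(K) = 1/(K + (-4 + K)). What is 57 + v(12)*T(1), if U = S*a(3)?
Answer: 57 + I*sqrt(6)/2 ≈ 57.0 + 1.2247*I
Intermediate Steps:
a(K) = 1/(-4 + 2*K)
U = -5/2 (U = -5/(2*(-2 + 3)) = -5/(2*1) = -5/2 ≈ -2.5000)
v(s) = 1
T(N) = sqrt(-5/2 + N) (T(N) = sqrt(N - 5/2) = sqrt(-5/2 + N))
57 + v(12)*T(1) = 57 + 1*(sqrt(-10 + 4*1)/2) = 57 + 1*(sqrt(-10 + 4)/2) = 57 + 1*(sqrt(-6)/2) = 57 + 1*((I*sqrt(6))/2) = 57 + 1*(I*sqrt(6)/2) = 57 + I*sqrt(6)/2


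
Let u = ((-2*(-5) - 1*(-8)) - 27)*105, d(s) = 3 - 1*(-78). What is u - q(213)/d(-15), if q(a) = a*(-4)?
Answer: -25231/27 ≈ -934.48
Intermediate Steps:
d(s) = 81 (d(s) = 3 + 78 = 81)
q(a) = -4*a
u = -945 (u = ((10 + 8) - 27)*105 = (18 - 27)*105 = -9*105 = -945)
u - q(213)/d(-15) = -945 - (-4*213)/81 = -945 - (-852)/81 = -945 - 1*(-284/27) = -945 + 284/27 = -25231/27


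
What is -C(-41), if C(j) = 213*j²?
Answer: -358053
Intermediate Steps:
-C(-41) = -213*(-41)² = -213*1681 = -1*358053 = -358053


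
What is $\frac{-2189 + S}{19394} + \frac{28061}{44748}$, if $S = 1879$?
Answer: $\frac{24106507}{39447396} \approx 0.6111$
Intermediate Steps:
$\frac{-2189 + S}{19394} + \frac{28061}{44748} = \frac{-2189 + 1879}{19394} + \frac{28061}{44748} = \left(-310\right) \frac{1}{19394} + 28061 \cdot \frac{1}{44748} = - \frac{155}{9697} + \frac{2551}{4068} = \frac{24106507}{39447396}$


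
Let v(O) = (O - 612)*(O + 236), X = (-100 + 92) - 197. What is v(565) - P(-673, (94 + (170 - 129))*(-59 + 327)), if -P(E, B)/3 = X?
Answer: -38262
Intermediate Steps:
X = -205 (X = -8 - 197 = -205)
P(E, B) = 615 (P(E, B) = -3*(-205) = 615)
v(O) = (-612 + O)*(236 + O)
v(565) - P(-673, (94 + (170 - 129))*(-59 + 327)) = (-144432 + 565² - 376*565) - 1*615 = (-144432 + 319225 - 212440) - 615 = -37647 - 615 = -38262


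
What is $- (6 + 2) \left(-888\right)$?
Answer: $7104$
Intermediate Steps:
$- (6 + 2) \left(-888\right) = \left(-1\right) 8 \left(-888\right) = \left(-8\right) \left(-888\right) = 7104$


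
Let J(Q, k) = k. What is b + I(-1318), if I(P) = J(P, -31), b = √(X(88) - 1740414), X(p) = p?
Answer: -31 + I*√1740326 ≈ -31.0 + 1319.2*I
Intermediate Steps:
b = I*√1740326 (b = √(88 - 1740414) = √(-1740326) = I*√1740326 ≈ 1319.2*I)
I(P) = -31
b + I(-1318) = I*√1740326 - 31 = -31 + I*√1740326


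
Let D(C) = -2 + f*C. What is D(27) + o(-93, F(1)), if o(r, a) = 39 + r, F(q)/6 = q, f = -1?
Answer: -83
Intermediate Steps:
F(q) = 6*q
D(C) = -2 - C
D(27) + o(-93, F(1)) = (-2 - 1*27) + (39 - 93) = (-2 - 27) - 54 = -29 - 54 = -83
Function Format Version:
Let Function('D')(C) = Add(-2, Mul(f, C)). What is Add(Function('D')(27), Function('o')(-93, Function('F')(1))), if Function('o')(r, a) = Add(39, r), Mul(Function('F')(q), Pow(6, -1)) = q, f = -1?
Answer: -83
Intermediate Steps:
Function('F')(q) = Mul(6, q)
Function('D')(C) = Add(-2, Mul(-1, C))
Add(Function('D')(27), Function('o')(-93, Function('F')(1))) = Add(Add(-2, Mul(-1, 27)), Add(39, -93)) = Add(Add(-2, -27), -54) = Add(-29, -54) = -83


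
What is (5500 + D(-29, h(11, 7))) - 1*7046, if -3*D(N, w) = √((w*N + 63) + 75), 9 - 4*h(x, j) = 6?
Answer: -1546 - √465/6 ≈ -1549.6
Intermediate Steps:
h(x, j) = ¾ (h(x, j) = 9/4 - ¼*6 = 9/4 - 3/2 = ¾)
D(N, w) = -√(138 + N*w)/3 (D(N, w) = -√((w*N + 63) + 75)/3 = -√((N*w + 63) + 75)/3 = -√((63 + N*w) + 75)/3 = -√(138 + N*w)/3)
(5500 + D(-29, h(11, 7))) - 1*7046 = (5500 - √(138 - 29*¾)/3) - 1*7046 = (5500 - √(138 - 87/4)/3) - 7046 = (5500 - √465/6) - 7046 = -1546 - √465/6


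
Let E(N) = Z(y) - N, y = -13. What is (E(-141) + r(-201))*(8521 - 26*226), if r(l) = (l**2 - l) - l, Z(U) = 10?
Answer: 108323330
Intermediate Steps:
E(N) = 10 - N
r(l) = l**2 - 2*l
(E(-141) + r(-201))*(8521 - 26*226) = ((10 - 1*(-141)) - 201*(-2 - 201))*(8521 - 26*226) = ((10 + 141) - 201*(-203))*(8521 - 5876) = (151 + 40803)*2645 = 40954*2645 = 108323330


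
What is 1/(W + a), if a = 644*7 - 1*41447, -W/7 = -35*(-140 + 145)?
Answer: -1/35714 ≈ -2.8000e-5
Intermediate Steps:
W = 1225 (W = -(-245)*(-140 + 145) = -(-245)*5 = -7*(-175) = 1225)
a = -36939 (a = 4508 - 41447 = -36939)
1/(W + a) = 1/(1225 - 36939) = 1/(-35714) = -1/35714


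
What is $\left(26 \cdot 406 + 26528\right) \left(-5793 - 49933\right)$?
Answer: $-2066542984$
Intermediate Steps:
$\left(26 \cdot 406 + 26528\right) \left(-5793 - 49933\right) = \left(10556 + 26528\right) \left(-55726\right) = 37084 \left(-55726\right) = -2066542984$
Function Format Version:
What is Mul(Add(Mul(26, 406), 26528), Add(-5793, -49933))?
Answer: -2066542984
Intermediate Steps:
Mul(Add(Mul(26, 406), 26528), Add(-5793, -49933)) = Mul(Add(10556, 26528), -55726) = Mul(37084, -55726) = -2066542984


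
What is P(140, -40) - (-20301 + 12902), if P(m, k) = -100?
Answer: 7299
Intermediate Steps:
P(140, -40) - (-20301 + 12902) = -100 - (-20301 + 12902) = -100 - 1*(-7399) = -100 + 7399 = 7299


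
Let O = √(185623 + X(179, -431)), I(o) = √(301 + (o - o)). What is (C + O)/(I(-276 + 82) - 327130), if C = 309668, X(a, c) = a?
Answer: -(309668 + √185802)/(327130 - √301) ≈ -0.94799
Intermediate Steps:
I(o) = √301 (I(o) = √(301 + 0) = √301)
O = √185802 (O = √(185623 + 179) = √185802 ≈ 431.05)
(C + O)/(I(-276 + 82) - 327130) = (309668 + √185802)/(√301 - 327130) = (309668 + √185802)/(-327130 + √301)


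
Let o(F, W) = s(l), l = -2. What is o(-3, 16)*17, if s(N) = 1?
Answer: 17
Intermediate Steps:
o(F, W) = 1
o(-3, 16)*17 = 1*17 = 17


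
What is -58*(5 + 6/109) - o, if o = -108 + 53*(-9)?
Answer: 31807/109 ≈ 291.81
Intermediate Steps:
o = -585 (o = -108 - 477 = -585)
-58*(5 + 6/109) - o = -58*(5 + 6/109) - 1*(-585) = -58*(5 + 6*(1/109)) + 585 = -58*(5 + 6/109) + 585 = -58*551/109 + 585 = -31958/109 + 585 = 31807/109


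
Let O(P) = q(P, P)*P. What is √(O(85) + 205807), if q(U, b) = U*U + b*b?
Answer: √1434057 ≈ 1197.5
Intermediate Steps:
q(U, b) = U² + b²
O(P) = 2*P³ (O(P) = (P² + P²)*P = (2*P²)*P = 2*P³)
√(O(85) + 205807) = √(2*85³ + 205807) = √(2*614125 + 205807) = √(1228250 + 205807) = √1434057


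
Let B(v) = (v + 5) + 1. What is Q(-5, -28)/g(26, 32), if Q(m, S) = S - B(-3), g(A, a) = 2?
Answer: -31/2 ≈ -15.500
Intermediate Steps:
B(v) = 6 + v (B(v) = (5 + v) + 1 = 6 + v)
Q(m, S) = -3 + S (Q(m, S) = S - (6 - 3) = S - 1*3 = S - 3 = -3 + S)
Q(-5, -28)/g(26, 32) = (-3 - 28)/2 = -31*½ = -31/2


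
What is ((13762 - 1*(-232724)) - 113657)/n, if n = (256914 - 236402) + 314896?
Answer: 132829/335408 ≈ 0.39602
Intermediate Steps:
n = 335408 (n = 20512 + 314896 = 335408)
((13762 - 1*(-232724)) - 113657)/n = ((13762 - 1*(-232724)) - 113657)/335408 = ((13762 + 232724) - 113657)*(1/335408) = (246486 - 113657)*(1/335408) = 132829*(1/335408) = 132829/335408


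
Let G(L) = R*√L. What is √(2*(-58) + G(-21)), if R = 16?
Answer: 2*√(-29 + 4*I*√21) ≈ 3.258 + 11.252*I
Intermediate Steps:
G(L) = 16*√L
√(2*(-58) + G(-21)) = √(2*(-58) + 16*√(-21)) = √(-116 + 16*(I*√21)) = √(-116 + 16*I*√21)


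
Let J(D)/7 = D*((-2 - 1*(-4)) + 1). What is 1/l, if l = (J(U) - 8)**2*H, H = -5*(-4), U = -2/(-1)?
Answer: 1/23120 ≈ 4.3253e-5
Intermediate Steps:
U = 2 (U = -2*(-1) = 2)
H = 20
J(D) = 21*D (J(D) = 7*(D*((-2 - 1*(-4)) + 1)) = 7*(D*((-2 + 4) + 1)) = 7*(D*(2 + 1)) = 7*(D*3) = 7*(3*D) = 21*D)
l = 23120 (l = (21*2 - 8)**2*20 = (42 - 8)**2*20 = 34**2*20 = 1156*20 = 23120)
1/l = 1/23120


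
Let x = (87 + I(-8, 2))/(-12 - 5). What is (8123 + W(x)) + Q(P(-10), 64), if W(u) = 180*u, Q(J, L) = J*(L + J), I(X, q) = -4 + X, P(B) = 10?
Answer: 137171/17 ≈ 8068.9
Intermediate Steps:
x = -75/17 (x = (87 + (-4 - 8))/(-12 - 5) = (87 - 12)/(-17) = 75*(-1/17) = -75/17 ≈ -4.4118)
Q(J, L) = J*(J + L)
(8123 + W(x)) + Q(P(-10), 64) = (8123 + 180*(-75/17)) + 10*(10 + 64) = (8123 - 13500/17) + 10*74 = 124591/17 + 740 = 137171/17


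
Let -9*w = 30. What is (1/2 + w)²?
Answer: 289/36 ≈ 8.0278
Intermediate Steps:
w = -10/3 (w = -⅑*30 = -10/3 ≈ -3.3333)
(1/2 + w)² = (1/2 - 10/3)² = (½ - 10/3)² = (-17/6)² = 289/36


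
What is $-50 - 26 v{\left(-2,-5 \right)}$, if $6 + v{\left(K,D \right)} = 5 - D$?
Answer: $-154$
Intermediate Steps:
$v{\left(K,D \right)} = -1 - D$ ($v{\left(K,D \right)} = -6 - \left(-5 + D\right) = -1 - D$)
$-50 - 26 v{\left(-2,-5 \right)} = -50 - 26 \left(-1 - -5\right) = -50 - 26 \left(-1 + 5\right) = -50 - 104 = -154$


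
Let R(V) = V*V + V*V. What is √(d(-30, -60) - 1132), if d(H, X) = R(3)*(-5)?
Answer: I*√1222 ≈ 34.957*I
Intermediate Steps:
R(V) = 2*V² (R(V) = V² + V² = 2*V²)
d(H, X) = -90 (d(H, X) = (2*3²)*(-5) = (2*9)*(-5) = 18*(-5) = -90)
√(d(-30, -60) - 1132) = √(-90 - 1132) = √(-1222) = I*√1222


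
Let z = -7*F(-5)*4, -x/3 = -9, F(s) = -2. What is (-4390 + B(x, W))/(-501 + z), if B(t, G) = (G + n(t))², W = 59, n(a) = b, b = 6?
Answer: 33/89 ≈ 0.37079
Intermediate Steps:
n(a) = 6
x = 27 (x = -3*(-9) = 27)
B(t, G) = (6 + G)² (B(t, G) = (G + 6)² = (6 + G)²)
z = 56 (z = -7*(-2)*4 = 14*4 = 56)
(-4390 + B(x, W))/(-501 + z) = (-4390 + (6 + 59)²)/(-501 + 56) = (-4390 + 65²)/(-445) = (-4390 + 4225)*(-1/445) = -165*(-1/445) = 33/89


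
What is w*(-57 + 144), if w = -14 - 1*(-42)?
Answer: 2436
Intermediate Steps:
w = 28 (w = -14 + 42 = 28)
w*(-57 + 144) = 28*(-57 + 144) = 28*87 = 2436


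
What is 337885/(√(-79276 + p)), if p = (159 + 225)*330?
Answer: 337885*√11861/23722 ≈ 1551.2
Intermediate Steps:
p = 126720 (p = 384*330 = 126720)
337885/(√(-79276 + p)) = 337885/(√(-79276 + 126720)) = 337885/(√47444) = 337885/((2*√11861)) = 337885*(√11861/23722) = 337885*√11861/23722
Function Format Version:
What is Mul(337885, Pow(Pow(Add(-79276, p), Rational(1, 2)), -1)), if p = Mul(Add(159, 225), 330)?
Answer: Mul(Rational(337885, 23722), Pow(11861, Rational(1, 2))) ≈ 1551.2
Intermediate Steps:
p = 126720 (p = Mul(384, 330) = 126720)
Mul(337885, Pow(Pow(Add(-79276, p), Rational(1, 2)), -1)) = Mul(337885, Pow(Pow(Add(-79276, 126720), Rational(1, 2)), -1)) = Mul(337885, Pow(Pow(47444, Rational(1, 2)), -1)) = Mul(337885, Pow(Mul(2, Pow(11861, Rational(1, 2))), -1)) = Mul(337885, Mul(Rational(1, 23722), Pow(11861, Rational(1, 2)))) = Mul(Rational(337885, 23722), Pow(11861, Rational(1, 2)))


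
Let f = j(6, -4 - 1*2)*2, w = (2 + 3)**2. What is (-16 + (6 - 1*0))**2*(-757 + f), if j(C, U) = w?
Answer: -70700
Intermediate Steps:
w = 25 (w = 5**2 = 25)
j(C, U) = 25
f = 50 (f = 25*2 = 50)
(-16 + (6 - 1*0))**2*(-757 + f) = (-16 + (6 - 1*0))**2*(-757 + 50) = (-16 + (6 + 0))**2*(-707) = (-16 + 6)**2*(-707) = (-10)**2*(-707) = 100*(-707) = -70700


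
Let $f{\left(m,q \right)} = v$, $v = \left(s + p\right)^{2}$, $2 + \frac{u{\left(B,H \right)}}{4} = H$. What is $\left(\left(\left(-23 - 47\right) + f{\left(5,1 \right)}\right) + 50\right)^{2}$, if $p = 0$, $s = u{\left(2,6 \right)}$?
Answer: $55696$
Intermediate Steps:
$u{\left(B,H \right)} = -8 + 4 H$
$s = 16$ ($s = -8 + 4 \cdot 6 = -8 + 24 = 16$)
$v = 256$ ($v = \left(16 + 0\right)^{2} = 16^{2} = 256$)
$f{\left(m,q \right)} = 256$
$\left(\left(\left(-23 - 47\right) + f{\left(5,1 \right)}\right) + 50\right)^{2} = \left(\left(\left(-23 - 47\right) + 256\right) + 50\right)^{2} = \left(\left(-70 + 256\right) + 50\right)^{2} = \left(186 + 50\right)^{2} = 236^{2} = 55696$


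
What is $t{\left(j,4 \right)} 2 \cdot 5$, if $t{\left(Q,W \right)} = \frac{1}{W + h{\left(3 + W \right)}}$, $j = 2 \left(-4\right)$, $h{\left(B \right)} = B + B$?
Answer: $\frac{5}{9} \approx 0.55556$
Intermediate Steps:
$h{\left(B \right)} = 2 B$
$j = -8$
$t{\left(Q,W \right)} = \frac{1}{6 + 3 W}$ ($t{\left(Q,W \right)} = \frac{1}{W + 2 \left(3 + W\right)} = \frac{1}{W + \left(6 + 2 W\right)} = \frac{1}{6 + 3 W}$)
$t{\left(j,4 \right)} 2 \cdot 5 = \frac{1}{3 \left(2 + 4\right)} 2 \cdot 5 = \frac{1}{3 \cdot 6} \cdot 2 \cdot 5 = \frac{1}{3} \cdot \frac{1}{6} \cdot 2 \cdot 5 = \frac{1}{18} \cdot 2 \cdot 5 = \frac{1}{9} \cdot 5 = \frac{5}{9}$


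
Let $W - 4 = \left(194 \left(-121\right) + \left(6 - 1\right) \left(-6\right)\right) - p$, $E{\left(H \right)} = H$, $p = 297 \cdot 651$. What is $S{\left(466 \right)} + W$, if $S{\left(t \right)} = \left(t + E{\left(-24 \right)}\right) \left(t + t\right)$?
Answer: $195097$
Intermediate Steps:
$p = 193347$
$W = -216847$ ($W = 4 - \left(216821 - \left(6 - 1\right) \left(-6\right)\right) = 4 + \left(\left(-23474 + 5 \left(-6\right)\right) - 193347\right) = 4 - 216851 = -216847$)
$S{\left(t \right)} = 2 t \left(-24 + t\right)$ ($S{\left(t \right)} = \left(t - 24\right) \left(t + t\right) = \left(-24 + t\right) 2 t = 2 t \left(-24 + t\right)$)
$S{\left(466 \right)} + W = 2 \cdot 466 \left(-24 + 466\right) - 216847 = 2 \cdot 466 \cdot 442 - 216847 = 411944 - 216847 = 195097$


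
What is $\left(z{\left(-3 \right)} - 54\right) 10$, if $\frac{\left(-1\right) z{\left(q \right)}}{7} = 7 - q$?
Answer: $-1240$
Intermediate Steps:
$z{\left(q \right)} = -49 + 7 q$ ($z{\left(q \right)} = - 7 \left(7 - q\right) = -49 + 7 q$)
$\left(z{\left(-3 \right)} - 54\right) 10 = \left(\left(-49 + 7 \left(-3\right)\right) - 54\right) 10 = \left(\left(-49 - 21\right) - 54\right) 10 = \left(-70 - 54\right) 10 = \left(-124\right) 10 = -1240$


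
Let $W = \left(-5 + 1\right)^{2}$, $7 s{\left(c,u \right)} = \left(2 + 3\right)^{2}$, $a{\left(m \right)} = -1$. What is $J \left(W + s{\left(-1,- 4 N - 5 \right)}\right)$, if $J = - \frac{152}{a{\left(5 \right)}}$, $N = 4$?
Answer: $\frac{20824}{7} \approx 2974.9$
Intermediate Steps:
$s{\left(c,u \right)} = \frac{25}{7}$ ($s{\left(c,u \right)} = \frac{\left(2 + 3\right)^{2}}{7} = \frac{5^{2}}{7} = \frac{1}{7} \cdot 25 = \frac{25}{7}$)
$W = 16$ ($W = \left(-4\right)^{2} = 16$)
$J = 152$ ($J = - \frac{152}{-1} = \left(-152\right) \left(-1\right) = 152$)
$J \left(W + s{\left(-1,- 4 N - 5 \right)}\right) = 152 \left(16 + \frac{25}{7}\right) = 152 \cdot \frac{137}{7} = \frac{20824}{7}$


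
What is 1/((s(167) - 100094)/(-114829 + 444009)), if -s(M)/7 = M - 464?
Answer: -65836/19603 ≈ -3.3585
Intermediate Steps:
s(M) = 3248 - 7*M (s(M) = -7*(M - 464) = -7*(-464 + M) = 3248 - 7*M)
1/((s(167) - 100094)/(-114829 + 444009)) = 1/(((3248 - 7*167) - 100094)/(-114829 + 444009)) = 1/(((3248 - 1169) - 100094)/329180) = 1/((2079 - 100094)*(1/329180)) = 1/(-98015*1/329180) = 1/(-19603/65836) = -65836/19603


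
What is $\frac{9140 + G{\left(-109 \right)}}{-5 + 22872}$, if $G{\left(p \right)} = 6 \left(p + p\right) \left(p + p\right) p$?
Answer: $- \frac{31071556}{22867} \approx -1358.8$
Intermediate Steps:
$G{\left(p \right)} = 24 p^{3}$ ($G{\left(p \right)} = 6 \cdot 2 p 2 p p = 6 \cdot 4 p^{2} p = 24 p^{2} p = 24 p^{3}$)
$\frac{9140 + G{\left(-109 \right)}}{-5 + 22872} = \frac{9140 + 24 \left(-109\right)^{3}}{-5 + 22872} = \frac{9140 + 24 \left(-1295029\right)}{22867} = \left(9140 - 31080696\right) \frac{1}{22867} = \left(-31071556\right) \frac{1}{22867} = - \frac{31071556}{22867}$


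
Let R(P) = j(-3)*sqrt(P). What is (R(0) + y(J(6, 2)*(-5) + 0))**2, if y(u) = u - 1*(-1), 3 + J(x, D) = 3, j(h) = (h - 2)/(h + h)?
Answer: 1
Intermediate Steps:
j(h) = (-2 + h)/(2*h) (j(h) = (-2 + h)/((2*h)) = (-2 + h)*(1/(2*h)) = (-2 + h)/(2*h))
J(x, D) = 0 (J(x, D) = -3 + 3 = 0)
y(u) = 1 + u (y(u) = u + 1 = 1 + u)
R(P) = 5*sqrt(P)/6 (R(P) = ((1/2)*(-2 - 3)/(-3))*sqrt(P) = ((1/2)*(-1/3)*(-5))*sqrt(P) = 5*sqrt(P)/6)
(R(0) + y(J(6, 2)*(-5) + 0))**2 = (5*sqrt(0)/6 + (1 + (0*(-5) + 0)))**2 = ((5/6)*0 + (1 + (0 + 0)))**2 = (0 + (1 + 0))**2 = (0 + 1)**2 = 1**2 = 1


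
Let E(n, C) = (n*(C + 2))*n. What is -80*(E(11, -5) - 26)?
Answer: 31120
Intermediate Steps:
E(n, C) = n**2*(2 + C) (E(n, C) = (n*(2 + C))*n = n**2*(2 + C))
-80*(E(11, -5) - 26) = -80*(11**2*(2 - 5) - 26) = -80*(121*(-3) - 26) = -80*(-363 - 26) = -80*(-389) = 31120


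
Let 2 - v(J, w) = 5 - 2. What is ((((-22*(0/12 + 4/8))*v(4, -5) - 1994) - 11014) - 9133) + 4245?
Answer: -17885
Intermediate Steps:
v(J, w) = -1 (v(J, w) = 2 - (5 - 2) = 2 - 1*3 = 2 - 3 = -1)
((((-22*(0/12 + 4/8))*v(4, -5) - 1994) - 11014) - 9133) + 4245 = (((-22*(0/12 + 4/8)*(-1) - 1994) - 11014) - 9133) + 4245 = (((-22*(0*(1/12) + 4*(⅛))*(-1) - 1994) - 11014) - 9133) + 4245 = (((-22*(0 + ½)*(-1) - 1994) - 11014) - 9133) + 4245 = (((-22*½*(-1) - 1994) - 11014) - 9133) + 4245 = (((-11*(-1) - 1994) - 11014) - 9133) + 4245 = (((11 - 1994) - 11014) - 9133) + 4245 = ((-1983 - 11014) - 9133) + 4245 = (-12997 - 9133) + 4245 = -22130 + 4245 = -17885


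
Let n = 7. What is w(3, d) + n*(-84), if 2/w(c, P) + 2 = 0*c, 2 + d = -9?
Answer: -589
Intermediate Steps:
d = -11 (d = -2 - 9 = -11)
w(c, P) = -1 (w(c, P) = 2/(-2 + 0*c) = 2/(-2 + 0) = 2/(-2) = 2*(-1/2) = -1)
w(3, d) + n*(-84) = -1 + 7*(-84) = -1 - 588 = -589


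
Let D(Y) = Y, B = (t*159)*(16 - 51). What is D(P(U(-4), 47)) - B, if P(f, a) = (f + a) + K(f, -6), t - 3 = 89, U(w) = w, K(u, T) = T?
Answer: 512017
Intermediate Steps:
t = 92 (t = 3 + 89 = 92)
P(f, a) = -6 + a + f (P(f, a) = (f + a) - 6 = (a + f) - 6 = -6 + a + f)
B = -511980 (B = (92*159)*(16 - 51) = 14628*(-35) = -511980)
D(P(U(-4), 47)) - B = (-6 + 47 - 4) - 1*(-511980) = 37 + 511980 = 512017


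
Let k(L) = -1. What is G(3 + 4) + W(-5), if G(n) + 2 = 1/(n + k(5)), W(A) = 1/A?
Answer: -61/30 ≈ -2.0333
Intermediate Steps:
G(n) = -2 + 1/(-1 + n) (G(n) = -2 + 1/(n - 1) = -2 + 1/(-1 + n))
G(3 + 4) + W(-5) = (3 - 2*(3 + 4))/(-1 + (3 + 4)) + 1/(-5) = (3 - 2*7)/(-1 + 7) - ⅕ = (3 - 14)/6 - ⅕ = (⅙)*(-11) - ⅕ = -11/6 - ⅕ = -61/30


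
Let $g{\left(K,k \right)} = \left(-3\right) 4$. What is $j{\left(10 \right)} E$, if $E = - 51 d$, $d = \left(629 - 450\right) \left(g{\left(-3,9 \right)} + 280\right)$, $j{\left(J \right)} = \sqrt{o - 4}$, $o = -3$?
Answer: $- 2446572 i \sqrt{7} \approx - 6.473 \cdot 10^{6} i$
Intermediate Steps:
$j{\left(J \right)} = i \sqrt{7}$ ($j{\left(J \right)} = \sqrt{-3 - 4} = \sqrt{-7} = i \sqrt{7}$)
$g{\left(K,k \right)} = -12$
$d = 47972$ ($d = \left(629 - 450\right) \left(-12 + 280\right) = 179 \cdot 268 = 47972$)
$E = -2446572$ ($E = \left(-51\right) 47972 = -2446572$)
$j{\left(10 \right)} E = i \sqrt{7} \left(-2446572\right) = - 2446572 i \sqrt{7}$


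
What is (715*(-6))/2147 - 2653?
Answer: -5700281/2147 ≈ -2655.0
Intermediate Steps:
(715*(-6))/2147 - 2653 = -4290*1/2147 - 2653 = -4290/2147 - 2653 = -5700281/2147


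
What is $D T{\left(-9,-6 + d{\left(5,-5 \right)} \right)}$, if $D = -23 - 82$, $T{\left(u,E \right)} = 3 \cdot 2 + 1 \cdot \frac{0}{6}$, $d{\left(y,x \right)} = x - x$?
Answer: $-630$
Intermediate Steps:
$d{\left(y,x \right)} = 0$
$T{\left(u,E \right)} = 6$ ($T{\left(u,E \right)} = 6 + 1 \cdot 0 \cdot \frac{1}{6} = 6 + 1 \cdot 0 = 6 + 0 = 6$)
$D = -105$ ($D = -23 - 82 = -105$)
$D T{\left(-9,-6 + d{\left(5,-5 \right)} \right)} = \left(-105\right) 6 = -630$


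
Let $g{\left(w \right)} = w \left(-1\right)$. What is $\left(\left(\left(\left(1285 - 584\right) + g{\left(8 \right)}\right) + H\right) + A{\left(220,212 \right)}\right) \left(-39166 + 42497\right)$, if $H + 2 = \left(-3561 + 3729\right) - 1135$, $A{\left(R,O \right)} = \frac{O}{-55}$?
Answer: $- \frac{51270752}{55} \approx -9.322 \cdot 10^{5}$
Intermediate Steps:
$g{\left(w \right)} = - w$
$A{\left(R,O \right)} = - \frac{O}{55}$ ($A{\left(R,O \right)} = O \left(- \frac{1}{55}\right) = - \frac{O}{55}$)
$H = -969$ ($H = -2 + \left(\left(-3561 + 3729\right) - 1135\right) = -2 + \left(168 - 1135\right) = -2 - 967 = -969$)
$\left(\left(\left(\left(1285 - 584\right) + g{\left(8 \right)}\right) + H\right) + A{\left(220,212 \right)}\right) \left(-39166 + 42497\right) = \left(\left(\left(\left(1285 - 584\right) - 8\right) - 969\right) - \frac{212}{55}\right) \left(-39166 + 42497\right) = \left(\left(\left(701 - 8\right) - 969\right) - \frac{212}{55}\right) 3331 = \left(\left(693 - 969\right) - \frac{212}{55}\right) 3331 = \left(-276 - \frac{212}{55}\right) 3331 = \left(- \frac{15392}{55}\right) 3331 = - \frac{51270752}{55}$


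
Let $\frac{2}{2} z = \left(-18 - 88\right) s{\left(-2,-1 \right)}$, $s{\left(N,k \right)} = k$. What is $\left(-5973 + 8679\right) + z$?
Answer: $2812$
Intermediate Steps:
$z = 106$ ($z = \left(-18 - 88\right) \left(-1\right) = \left(-106\right) \left(-1\right) = 106$)
$\left(-5973 + 8679\right) + z = \left(-5973 + 8679\right) + 106 = 2706 + 106 = 2812$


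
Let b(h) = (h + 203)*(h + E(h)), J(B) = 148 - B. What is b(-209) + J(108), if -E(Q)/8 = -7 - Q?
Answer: 10990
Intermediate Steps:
E(Q) = 56 + 8*Q (E(Q) = -8*(-7 - Q) = 56 + 8*Q)
b(h) = (56 + 9*h)*(203 + h) (b(h) = (h + 203)*(h + (56 + 8*h)) = (203 + h)*(56 + 9*h) = (56 + 9*h)*(203 + h))
b(-209) + J(108) = (11368 + 9*(-209)² + 1883*(-209)) + (148 - 1*108) = (11368 + 9*43681 - 393547) + (148 - 108) = (11368 + 393129 - 393547) + 40 = 10950 + 40 = 10990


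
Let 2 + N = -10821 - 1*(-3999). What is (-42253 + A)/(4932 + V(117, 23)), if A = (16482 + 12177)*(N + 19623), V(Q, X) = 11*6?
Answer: 183382144/2499 ≈ 73382.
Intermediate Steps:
N = -6824 (N = -2 + (-10821 - 1*(-3999)) = -2 + (-10821 + 3999) = -2 - 6822 = -6824)
V(Q, X) = 66
A = 366806541 (A = (16482 + 12177)*(-6824 + 19623) = 28659*12799 = 366806541)
(-42253 + A)/(4932 + V(117, 23)) = (-42253 + 366806541)/(4932 + 66) = 366764288/4998 = 366764288*(1/4998) = 183382144/2499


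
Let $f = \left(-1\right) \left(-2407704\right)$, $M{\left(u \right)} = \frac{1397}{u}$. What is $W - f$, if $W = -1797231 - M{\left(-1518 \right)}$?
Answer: $- \frac{580280903}{138} \approx -4.2049 \cdot 10^{6}$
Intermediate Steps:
$f = 2407704$
$W = - \frac{248017751}{138}$ ($W = -1797231 - \frac{1397}{-1518} = -1797231 - 1397 \left(- \frac{1}{1518}\right) = -1797231 - - \frac{127}{138} = -1797231 + \frac{127}{138} = - \frac{248017751}{138} \approx -1.7972 \cdot 10^{6}$)
$W - f = - \frac{248017751}{138} - 2407704 = - \frac{580280903}{138}$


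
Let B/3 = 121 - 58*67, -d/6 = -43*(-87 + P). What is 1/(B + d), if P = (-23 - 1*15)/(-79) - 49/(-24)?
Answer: -316/10456487 ≈ -3.0220e-5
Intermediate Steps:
P = 4783/1896 (P = (-23 - 15)*(-1/79) - 49*(-1/24) = -38*(-1/79) + 49/24 = 38/79 + 49/24 = 4783/1896 ≈ 2.5227)
d = -6887267/316 (d = -(-258)*(-87 + 4783/1896) = -(-258)*(-160169)/1896 = -6*6887267/1896 = -6887267/316 ≈ -21795.)
B = -11295 (B = 3*(121 - 58*67) = 3*(121 - 3886) = 3*(-3765) = -11295)
1/(B + d) = 1/(-11295 - 6887267/316) = 1/(-10456487/316) = -316/10456487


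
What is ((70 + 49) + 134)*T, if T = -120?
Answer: -30360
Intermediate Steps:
((70 + 49) + 134)*T = ((70 + 49) + 134)*(-120) = (119 + 134)*(-120) = 253*(-120) = -30360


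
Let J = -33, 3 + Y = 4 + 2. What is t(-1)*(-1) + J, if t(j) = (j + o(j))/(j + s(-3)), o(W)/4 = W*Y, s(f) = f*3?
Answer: -343/10 ≈ -34.300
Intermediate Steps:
Y = 3 (Y = -3 + (4 + 2) = -3 + 6 = 3)
s(f) = 3*f
o(W) = 12*W (o(W) = 4*(W*3) = 4*(3*W) = 12*W)
t(j) = 13*j/(-9 + j) (t(j) = (j + 12*j)/(j + 3*(-3)) = (13*j)/(j - 9) = (13*j)/(-9 + j) = 13*j/(-9 + j))
t(-1)*(-1) + J = (13*(-1)/(-9 - 1))*(-1) - 33 = (13*(-1)/(-10))*(-1) - 33 = (13*(-1)*(-⅒))*(-1) - 33 = (13/10)*(-1) - 33 = -13/10 - 33 = -343/10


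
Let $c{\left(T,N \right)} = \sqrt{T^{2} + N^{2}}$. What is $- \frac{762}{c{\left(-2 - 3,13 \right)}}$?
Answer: $- \frac{381 \sqrt{194}}{97} \approx -54.708$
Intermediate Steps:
$c{\left(T,N \right)} = \sqrt{N^{2} + T^{2}}$
$- \frac{762}{c{\left(-2 - 3,13 \right)}} = - \frac{762}{\sqrt{13^{2} + \left(-2 - 3\right)^{2}}} = - \frac{762}{\sqrt{169 + \left(-5\right)^{2}}} = - \frac{762}{\sqrt{169 + 25}} = - \frac{762}{\sqrt{194}} = - 762 \frac{\sqrt{194}}{194} = - \frac{381 \sqrt{194}}{97}$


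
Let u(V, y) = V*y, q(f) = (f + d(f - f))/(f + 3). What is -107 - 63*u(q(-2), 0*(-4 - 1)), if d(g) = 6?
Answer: -107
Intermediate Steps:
q(f) = (6 + f)/(3 + f) (q(f) = (f + 6)/(f + 3) = (6 + f)/(3 + f))
-107 - 63*u(q(-2), 0*(-4 - 1)) = -107 - 63*(6 - 2)/(3 - 2)*0*(-4 - 1) = -107 - 63*4/1*0*(-5) = -107 - 63*1*4*0 = -107 - 252*0 = -107 - 63*0 = -107 + 0 = -107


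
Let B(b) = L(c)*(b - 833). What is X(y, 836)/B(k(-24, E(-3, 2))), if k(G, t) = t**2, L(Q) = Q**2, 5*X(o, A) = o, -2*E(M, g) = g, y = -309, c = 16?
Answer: 309/1064960 ≈ 0.00029015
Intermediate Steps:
E(M, g) = -g/2
X(o, A) = o/5
B(b) = -213248 + 256*b (B(b) = 16**2*(b - 833) = 256*(-833 + b) = -213248 + 256*b)
X(y, 836)/B(k(-24, E(-3, 2))) = ((1/5)*(-309))/(-213248 + 256*(-1/2*2)**2) = -309/(5*(-213248 + 256*(-1)**2)) = -309/(5*(-213248 + 256*1)) = -309/(5*(-213248 + 256)) = -309/5/(-212992) = -309/5*(-1/212992) = 309/1064960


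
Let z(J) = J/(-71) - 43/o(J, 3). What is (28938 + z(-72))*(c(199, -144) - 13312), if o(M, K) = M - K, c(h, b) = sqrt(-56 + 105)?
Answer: -136689629761/355 ≈ -3.8504e+8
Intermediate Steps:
c(h, b) = 7 (c(h, b) = sqrt(49) = 7)
z(J) = -43/(-3 + J) - J/71 (z(J) = J/(-71) - 43/(J - 1*3) = J*(-1/71) - 43/(J - 3) = -J/71 - 43/(-3 + J) = -43/(-3 + J) - J/71)
(28938 + z(-72))*(c(199, -144) - 13312) = (28938 + (-3053 - 1*(-72)*(-3 - 72))/(71*(-3 - 72)))*(7 - 13312) = (28938 + (1/71)*(-3053 - 1*(-72)*(-75))/(-75))*(-13305) = (28938 + (1/71)*(-1/75)*(-3053 - 5400))*(-13305) = (28938 + (1/71)*(-1/75)*(-8453))*(-13305) = (28938 + 8453/5325)*(-13305) = (154103303/5325)*(-13305) = -136689629761/355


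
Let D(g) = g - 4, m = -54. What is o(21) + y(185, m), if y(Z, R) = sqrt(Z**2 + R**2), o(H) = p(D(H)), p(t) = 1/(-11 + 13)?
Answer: 1/2 + sqrt(37141) ≈ 193.22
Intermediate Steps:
D(g) = -4 + g
p(t) = 1/2
o(H) = 1/2
y(Z, R) = sqrt(R**2 + Z**2)
o(21) + y(185, m) = 1/2 + sqrt((-54)**2 + 185**2) = 1/2 + sqrt(2916 + 34225) = 1/2 + sqrt(37141)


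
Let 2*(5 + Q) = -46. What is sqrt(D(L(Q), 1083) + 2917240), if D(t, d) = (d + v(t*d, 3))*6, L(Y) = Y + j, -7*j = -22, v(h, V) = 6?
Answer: sqrt(2923774) ≈ 1709.9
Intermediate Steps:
j = 22/7 (j = -1/7*(-22) = 22/7 ≈ 3.1429)
Q = -28 (Q = -5 + (1/2)*(-46) = -5 - 23 = -28)
L(Y) = 22/7 + Y (L(Y) = Y + 22/7 = 22/7 + Y)
D(t, d) = 36 + 6*d (D(t, d) = (d + 6)*6 = (6 + d)*6 = 36 + 6*d)
sqrt(D(L(Q), 1083) + 2917240) = sqrt((36 + 6*1083) + 2917240) = sqrt((36 + 6498) + 2917240) = sqrt(6534 + 2917240) = sqrt(2923774)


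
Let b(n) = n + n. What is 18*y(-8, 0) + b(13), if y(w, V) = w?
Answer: -118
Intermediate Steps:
b(n) = 2*n
18*y(-8, 0) + b(13) = 18*(-8) + 2*13 = -144 + 26 = -118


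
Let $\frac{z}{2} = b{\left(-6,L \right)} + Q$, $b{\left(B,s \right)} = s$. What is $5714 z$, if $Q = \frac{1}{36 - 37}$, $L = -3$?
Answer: $-45712$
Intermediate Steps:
$Q = -1$ ($Q = \frac{1}{-1} = -1$)
$z = -8$ ($z = 2 \left(-3 - 1\right) = 2 \left(-4\right) = -8$)
$5714 z = 5714 \left(-8\right) = -45712$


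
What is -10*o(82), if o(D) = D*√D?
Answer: -820*√82 ≈ -7425.4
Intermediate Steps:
o(D) = D^(3/2)
-10*o(82) = -820*√82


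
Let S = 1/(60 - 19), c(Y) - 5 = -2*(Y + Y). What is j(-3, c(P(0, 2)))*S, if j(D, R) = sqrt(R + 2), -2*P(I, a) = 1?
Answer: 3/41 ≈ 0.073171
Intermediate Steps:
P(I, a) = -1/2 (P(I, a) = -1/2*1 = -1/2)
c(Y) = 5 - 4*Y (c(Y) = 5 - 2*(Y + Y) = 5 - 4*Y)
j(D, R) = sqrt(2 + R)
S = 1/41 ≈ 0.024390
j(-3, c(P(0, 2)))*S = sqrt(2 + (5 - 4*(-1/2)))*(1/41) = sqrt(2 + (5 + 2))*(1/41) = sqrt(2 + 7)*(1/41) = sqrt(9)*(1/41) = 3*(1/41) = 3/41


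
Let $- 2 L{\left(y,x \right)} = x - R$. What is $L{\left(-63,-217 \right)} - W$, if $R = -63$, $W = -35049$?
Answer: $35126$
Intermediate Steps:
$L{\left(y,x \right)} = - \frac{63}{2} - \frac{x}{2}$ ($L{\left(y,x \right)} = - \frac{x - -63}{2} = - \frac{x + 63}{2} = - \frac{63 + x}{2} = - \frac{63}{2} - \frac{x}{2}$)
$L{\left(-63,-217 \right)} - W = \left(- \frac{63}{2} - - \frac{217}{2}\right) - -35049 = \left(- \frac{63}{2} + \frac{217}{2}\right) + 35049 = 77 + 35049 = 35126$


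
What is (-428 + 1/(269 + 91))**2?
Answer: 23740338241/129600 ≈ 1.8318e+5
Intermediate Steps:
(-428 + 1/(269 + 91))**2 = (-428 + 1/360)**2 = (-154079/360)**2 = 23740338241/129600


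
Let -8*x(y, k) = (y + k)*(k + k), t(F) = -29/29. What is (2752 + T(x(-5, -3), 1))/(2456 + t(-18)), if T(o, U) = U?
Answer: 2753/2455 ≈ 1.1214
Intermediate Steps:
t(F) = -1 (t(F) = -29*1/29 = -1)
x(y, k) = -k*(k + y)/4 (x(y, k) = -(y + k)*(k + k)/8 = -(k + y)*2*k/8 = -k*(k + y)/4)
(2752 + T(x(-5, -3), 1))/(2456 + t(-18)) = (2752 + 1)/(2456 - 1) = 2753/2455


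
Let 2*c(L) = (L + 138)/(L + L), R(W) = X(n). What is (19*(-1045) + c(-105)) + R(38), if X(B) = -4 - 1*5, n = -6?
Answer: -2780971/140 ≈ -19864.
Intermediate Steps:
X(B) = -9 (X(B) = -4 - 5 = -9)
R(W) = -9
c(L) = (138 + L)/(4*L) (c(L) = ((L + 138)/(L + L))/2 = ((138 + L)/((2*L)))/2 = ((138 + L)*(1/(2*L)))/2 = ((138 + L)/(2*L))/2 = (138 + L)/(4*L))
(19*(-1045) + c(-105)) + R(38) = (19*(-1045) + (¼)*(138 - 105)/(-105)) - 9 = (-19855 + (¼)*(-1/105)*33) - 9 = (-19855 - 11/140) - 9 = -2779711/140 - 9 = -2780971/140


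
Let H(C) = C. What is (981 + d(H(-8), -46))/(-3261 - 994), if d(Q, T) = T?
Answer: -187/851 ≈ -0.21974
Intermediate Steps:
(981 + d(H(-8), -46))/(-3261 - 994) = (981 - 46)/(-3261 - 994) = 935/(-4255) = 935*(-1/4255) = -187/851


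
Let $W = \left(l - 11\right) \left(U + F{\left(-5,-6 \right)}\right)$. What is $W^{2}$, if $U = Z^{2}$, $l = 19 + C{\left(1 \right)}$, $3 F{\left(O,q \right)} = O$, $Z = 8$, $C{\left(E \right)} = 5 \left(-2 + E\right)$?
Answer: $34969$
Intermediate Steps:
$C{\left(E \right)} = -10 + 5 E$
$F{\left(O,q \right)} = \frac{O}{3}$
$l = 14$ ($l = 19 + \left(-10 + 5 \cdot 1\right) = 19 + \left(-10 + 5\right) = 19 - 5 = 14$)
$U = 64$ ($U = 8^{2} = 64$)
$W = 187$ ($W = \left(14 - 11\right) \left(64 + \frac{1}{3} \left(-5\right)\right) = 3 \left(64 - \frac{5}{3}\right) = 3 \cdot \frac{187}{3} = 187$)
$W^{2} = 187^{2} = 34969$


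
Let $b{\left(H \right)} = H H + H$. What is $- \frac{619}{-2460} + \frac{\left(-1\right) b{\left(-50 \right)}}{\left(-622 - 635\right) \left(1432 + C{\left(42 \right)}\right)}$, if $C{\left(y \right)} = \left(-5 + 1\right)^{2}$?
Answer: $\frac{7865911}{31093990} \approx 0.25297$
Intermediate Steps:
$b{\left(H \right)} = H + H^{2}$ ($b{\left(H \right)} = H^{2} + H = H + H^{2}$)
$C{\left(y \right)} = 16$ ($C{\left(y \right)} = \left(-4\right)^{2} = 16$)
$- \frac{619}{-2460} + \frac{\left(-1\right) b{\left(-50 \right)}}{\left(-622 - 635\right) \left(1432 + C{\left(42 \right)}\right)} = - \frac{619}{-2460} + \frac{\left(-1\right) \left(- 50 \left(1 - 50\right)\right)}{\left(-622 - 635\right) \left(1432 + 16\right)} = \left(-619\right) \left(- \frac{1}{2460}\right) + \frac{\left(-1\right) \left(\left(-50\right) \left(-49\right)\right)}{\left(-1257\right) 1448} = \frac{619}{2460} + \frac{\left(-1\right) 2450}{-1820136} = \frac{619}{2460} - - \frac{1225}{910068} = \frac{619}{2460} + \frac{1225}{910068} = \frac{7865911}{31093990}$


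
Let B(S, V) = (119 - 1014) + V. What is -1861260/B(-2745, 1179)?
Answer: -465315/71 ≈ -6553.7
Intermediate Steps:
B(S, V) = -895 + V
-1861260/B(-2745, 1179) = -1861260/(-895 + 1179) = -1861260/284 = -1861260*1/284 = -465315/71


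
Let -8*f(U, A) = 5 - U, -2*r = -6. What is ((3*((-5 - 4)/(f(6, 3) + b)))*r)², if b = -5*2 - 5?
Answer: 419904/14161 ≈ 29.652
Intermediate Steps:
r = 3 (r = -½*(-6) = 3)
b = -15 (b = -10 - 5 = -15)
f(U, A) = -5/8 + U/8 (f(U, A) = -(5 - U)/8 = -5/8 + U/8)
((3*((-5 - 4)/(f(6, 3) + b)))*r)² = ((3*((-5 - 4)/((-5/8 + (⅛)*6) - 15)))*3)² = ((3*(-9/((-5/8 + ¾) - 15)))*3)² = ((3*(-9/(⅛ - 15)))*3)² = ((3*(-9/(-119/8)))*3)² = ((3*(-9*(-8/119)))*3)² = ((3*(72/119))*3)² = ((216/119)*3)² = (648/119)² = 419904/14161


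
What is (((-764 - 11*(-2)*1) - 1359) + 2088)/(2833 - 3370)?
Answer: 13/537 ≈ 0.024209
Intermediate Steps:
(((-764 - 11*(-2)*1) - 1359) + 2088)/(2833 - 3370) = (((-764 + 22*1) - 1359) + 2088)/(-537) = (((-764 + 22) - 1359) + 2088)*(-1/537) = ((-742 - 1359) + 2088)*(-1/537) = (-2101 + 2088)*(-1/537) = -13*(-1/537) = 13/537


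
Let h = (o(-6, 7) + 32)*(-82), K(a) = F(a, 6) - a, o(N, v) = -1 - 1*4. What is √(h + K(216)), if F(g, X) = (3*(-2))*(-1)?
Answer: 2*I*√606 ≈ 49.234*I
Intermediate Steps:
o(N, v) = -5 (o(N, v) = -1 - 4 = -5)
F(g, X) = 6 (F(g, X) = -6*(-1) = 6)
K(a) = 6 - a
h = -2214 (h = (-5 + 32)*(-82) = 27*(-82) = -2214)
√(h + K(216)) = √(-2214 + (6 - 1*216)) = √(-2214 + (6 - 216)) = √(-2214 - 210) = √(-2424) = 2*I*√606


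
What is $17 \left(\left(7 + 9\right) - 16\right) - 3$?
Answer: $-3$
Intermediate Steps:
$17 \left(\left(7 + 9\right) - 16\right) - 3 = 17 \left(16 - 16\right) - 3 = 17 \cdot 0 - 3 = 0 - 3 = -3$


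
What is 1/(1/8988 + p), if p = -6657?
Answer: -8988/59833115 ≈ -0.00015022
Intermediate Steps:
1/(1/8988 + p) = 1/(1/8988 - 6657) = 1/(-59833115/8988) = -8988/59833115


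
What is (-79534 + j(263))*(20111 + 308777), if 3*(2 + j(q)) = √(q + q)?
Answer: -26158435968 + 328888*√526/3 ≈ -2.6156e+10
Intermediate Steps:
j(q) = -2 + √2*√q/3 (j(q) = -2 + √(q + q)/3 = -2 + √(2*q)/3 = -2 + (√2*√q)/3 = -2 + √2*√q/3)
(-79534 + j(263))*(20111 + 308777) = (-79534 + (-2 + √2*√263/3))*(20111 + 308777) = (-79534 + (-2 + √526/3))*328888 = (-79536 + √526/3)*328888 = -26158435968 + 328888*√526/3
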